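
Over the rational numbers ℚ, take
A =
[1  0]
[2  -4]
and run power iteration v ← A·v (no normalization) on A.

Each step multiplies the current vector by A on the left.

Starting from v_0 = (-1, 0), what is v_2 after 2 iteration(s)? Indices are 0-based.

v_0 = (-1, 0).
v_1 = A·v_0 = (-1, -2).
v_2 = A·v_1 = (-1, 6).

v_2 = (-1, 6)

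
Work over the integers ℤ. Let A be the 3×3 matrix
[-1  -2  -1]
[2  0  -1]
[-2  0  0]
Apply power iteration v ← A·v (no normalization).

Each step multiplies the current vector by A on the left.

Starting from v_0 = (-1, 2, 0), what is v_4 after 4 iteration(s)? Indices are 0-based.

v_4 = (-3, 20, -10)

v_0 = (-1, 2, 0).
v_1 = A·v_0 = (-3, -2, 2).
v_2 = A·v_1 = (5, -8, 6).
v_3 = A·v_2 = (5, 4, -10).
v_4 = A·v_3 = (-3, 20, -10).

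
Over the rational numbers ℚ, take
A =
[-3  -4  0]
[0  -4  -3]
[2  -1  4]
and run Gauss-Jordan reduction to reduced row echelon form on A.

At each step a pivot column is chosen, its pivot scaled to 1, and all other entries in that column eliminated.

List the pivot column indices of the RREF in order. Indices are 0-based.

pivot columns: 0, 1, 2

pivot(0,0)=-3: scale R0 → (1, 4/3, 0)
  clear (2,0): R2 −= (2)R0 → (0, -11/3, 4)
pivot(1,1)=-4: scale R1 → (0, 1, 3/4)
  clear (0,1): R0 −= (4/3)R1 → (1, 0, -1)
  clear (2,1): R2 −= (-11/3)R1 → (0, 0, 27/4)
pivot(2,2)=27/4: scale R2 → (0, 0, 1)
  clear (0,2): R0 −= (-1)R2 → (1, 0, 0)
  clear (1,2): R1 −= (3/4)R2 → (0, 1, 0)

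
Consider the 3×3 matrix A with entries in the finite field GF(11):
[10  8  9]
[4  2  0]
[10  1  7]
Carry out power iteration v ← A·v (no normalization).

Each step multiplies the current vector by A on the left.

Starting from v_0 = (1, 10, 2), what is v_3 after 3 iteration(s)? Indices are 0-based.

v_0 = (1, 10, 2).
v_1 = A·v_0 = (9, 2, 1).
v_2 = A·v_1 = (5, 7, 0).
v_3 = A·v_2 = (7, 1, 2).

v_3 = (7, 1, 2)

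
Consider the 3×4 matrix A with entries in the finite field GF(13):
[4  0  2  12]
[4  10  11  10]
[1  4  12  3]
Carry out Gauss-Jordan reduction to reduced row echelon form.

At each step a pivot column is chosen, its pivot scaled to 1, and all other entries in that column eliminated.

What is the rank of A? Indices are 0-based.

rank = 3

[1] R0 /= 4  ⇒  (1, 0, 7, 3)
     R1 -= 4·R0  ⇒  (0, 10, 9, 11)
     R2 -= 1·R0  ⇒  (0, 4, 5, 0)
[2] R1 /= 10  ⇒  (0, 1, 10, 5)
     R2 -= 4·R1  ⇒  (0, 0, 4, 6)
[3] R2 /= 4  ⇒  (0, 0, 1, 8)
     R0 -= 7·R2  ⇒  (1, 0, 0, 12)
     R1 -= 10·R2  ⇒  (0, 1, 0, 3)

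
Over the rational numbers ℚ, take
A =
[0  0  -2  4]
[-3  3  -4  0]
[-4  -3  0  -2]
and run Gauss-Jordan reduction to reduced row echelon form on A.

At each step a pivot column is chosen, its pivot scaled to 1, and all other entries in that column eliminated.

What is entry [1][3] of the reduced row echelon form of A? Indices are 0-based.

M[1][3] = -26/21

step 1: exchange rows 0,1
step 1: normalize row 0 (÷-3) = (1, -1, 4/3, 0)
  row 2: subtract -4×row0 = (0, -7, 16/3, -2)
step 2: exchange rows 1,2
step 2: normalize row 1 (÷-7) = (0, 1, -16/21, 2/7)
  row 0: subtract -1×row1 = (1, 0, 4/7, 2/7)
step 3: normalize row 2 (÷-2) = (0, 0, 1, -2)
  row 0: subtract 4/7×row2 = (1, 0, 0, 10/7)
  row 1: subtract -16/21×row2 = (0, 1, 0, -26/21)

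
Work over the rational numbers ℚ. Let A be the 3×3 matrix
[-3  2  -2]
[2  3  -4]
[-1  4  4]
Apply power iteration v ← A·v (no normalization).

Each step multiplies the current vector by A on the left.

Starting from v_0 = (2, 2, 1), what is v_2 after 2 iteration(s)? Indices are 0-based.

v_0 = (2, 2, 1).
v_1 = A·v_0 = (-4, 6, 10).
v_2 = A·v_1 = (4, -30, 68).

v_2 = (4, -30, 68)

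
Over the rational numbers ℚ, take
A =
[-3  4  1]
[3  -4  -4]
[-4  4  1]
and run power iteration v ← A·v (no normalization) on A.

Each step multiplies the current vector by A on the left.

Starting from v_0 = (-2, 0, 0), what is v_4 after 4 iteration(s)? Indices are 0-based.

v_4 = (-98, -310, -200)

v_0 = (-2, 0, 0).
v_1 = A·v_0 = (6, -6, 8).
v_2 = A·v_1 = (-34, 10, -40).
v_3 = A·v_2 = (102, 18, 136).
v_4 = A·v_3 = (-98, -310, -200).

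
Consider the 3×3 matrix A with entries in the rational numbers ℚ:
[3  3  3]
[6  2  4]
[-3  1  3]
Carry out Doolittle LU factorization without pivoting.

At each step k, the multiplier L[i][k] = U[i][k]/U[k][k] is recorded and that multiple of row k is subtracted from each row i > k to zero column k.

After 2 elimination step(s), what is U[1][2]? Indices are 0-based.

Step 1: pivot at (0,0) is 3.
  row1 ← row1 − (2)·row0  ⇒  L[1][0]=2, U row1=(0, -4, -2)
  row2 ← row2 − (-1)·row0  ⇒  L[2][0]=-1, U row2=(0, 4, 6)
Step 2: pivot at (1,1) is -4.
  row2 ← row2 − (-1)·row1  ⇒  L[2][1]=-1, U row2=(0, 0, 4)

U[1][2] = -2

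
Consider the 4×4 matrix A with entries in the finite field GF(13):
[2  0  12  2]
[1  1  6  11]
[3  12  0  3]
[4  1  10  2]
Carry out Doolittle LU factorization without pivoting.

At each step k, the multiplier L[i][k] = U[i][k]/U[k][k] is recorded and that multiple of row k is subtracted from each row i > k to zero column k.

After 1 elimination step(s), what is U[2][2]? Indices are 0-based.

U[2][2] = 8

[col 0] pivot 2
  R1 -= 7*R0 → (0, 1, 0, 10)  (L[1][0] := 7)
  R2 -= 8*R0 → (0, 12, 8, 0)  (L[2][0] := 8)
  R3 -= 2*R0 → (0, 1, 12, 11)  (L[3][0] := 2)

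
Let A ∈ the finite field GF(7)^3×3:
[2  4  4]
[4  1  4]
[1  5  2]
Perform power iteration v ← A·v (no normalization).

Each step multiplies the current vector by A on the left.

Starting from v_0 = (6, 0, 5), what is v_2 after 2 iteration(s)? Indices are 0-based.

v_2 = (3, 5, 4)

v_0 = (6, 0, 5).
v_1 = A·v_0 = (4, 2, 2).
v_2 = A·v_1 = (3, 5, 4).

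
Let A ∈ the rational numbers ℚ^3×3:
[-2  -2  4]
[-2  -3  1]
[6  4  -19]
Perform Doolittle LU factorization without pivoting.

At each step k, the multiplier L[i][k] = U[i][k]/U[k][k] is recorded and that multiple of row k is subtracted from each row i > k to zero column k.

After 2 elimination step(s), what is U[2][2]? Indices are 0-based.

[col 0] pivot -2
  R1 -= 1*R0 → (0, -1, -3)  (L[1][0] := 1)
  R2 -= -3*R0 → (0, -2, -7)  (L[2][0] := -3)
[col 1] pivot -1
  R2 -= 2*R1 → (0, 0, -1)  (L[2][1] := 2)

U[2][2] = -1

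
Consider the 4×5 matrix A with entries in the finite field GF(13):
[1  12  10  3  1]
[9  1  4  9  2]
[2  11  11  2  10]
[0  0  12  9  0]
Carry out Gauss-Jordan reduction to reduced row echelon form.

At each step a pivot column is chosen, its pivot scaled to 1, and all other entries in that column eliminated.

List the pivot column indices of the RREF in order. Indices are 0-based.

step 1: normalize row 0 (÷1) = (1, 12, 10, 3, 1)
  row 1: subtract 9×row0 = (0, 10, 5, 8, 6)
  row 2: subtract 2×row0 = (0, 0, 4, 9, 8)
step 2: normalize row 1 (÷10) = (0, 1, 7, 6, 11)
  row 0: subtract 12×row1 = (1, 0, 4, 9, 12)
step 3: normalize row 2 (÷4) = (0, 0, 1, 12, 2)
  row 0: subtract 4×row2 = (1, 0, 0, 0, 4)
  row 1: subtract 7×row2 = (0, 1, 0, 0, 10)
  row 3: subtract 12×row2 = (0, 0, 0, 8, 2)
step 4: normalize row 3 (÷8) = (0, 0, 0, 1, 10)
  row 2: subtract 12×row3 = (0, 0, 1, 0, 12)

pivot columns: 0, 1, 2, 3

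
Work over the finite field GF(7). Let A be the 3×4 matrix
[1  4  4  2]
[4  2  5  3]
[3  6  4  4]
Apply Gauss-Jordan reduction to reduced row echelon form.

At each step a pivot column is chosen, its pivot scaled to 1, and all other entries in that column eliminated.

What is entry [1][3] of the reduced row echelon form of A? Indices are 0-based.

step 1: normalize row 0 (÷1) = (1, 4, 4, 2)
  row 1: subtract 4×row0 = (0, 0, 3, 2)
  row 2: subtract 3×row0 = (0, 1, 6, 5)
step 2: exchange rows 1,2
step 2: normalize row 1 (÷1) = (0, 1, 6, 5)
  row 0: subtract 4×row1 = (1, 0, 1, 3)
step 3: normalize row 2 (÷3) = (0, 0, 1, 3)
  row 0: subtract 1×row2 = (1, 0, 0, 0)
  row 1: subtract 6×row2 = (0, 1, 0, 1)

M[1][3] = 1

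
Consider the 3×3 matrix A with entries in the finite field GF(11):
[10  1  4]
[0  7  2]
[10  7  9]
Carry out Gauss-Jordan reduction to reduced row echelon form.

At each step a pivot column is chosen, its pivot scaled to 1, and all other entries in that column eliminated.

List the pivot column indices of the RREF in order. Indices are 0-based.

pivot columns: 0, 1, 2

[1] R0 /= 10  ⇒  (1, 10, 7)
     R2 -= 10·R0  ⇒  (0, 6, 5)
[2] R1 /= 7  ⇒  (0, 1, 5)
     R0 -= 10·R1  ⇒  (1, 0, 1)
     R2 -= 6·R1  ⇒  (0, 0, 8)
[3] R2 /= 8  ⇒  (0, 0, 1)
     R0 -= 1·R2  ⇒  (1, 0, 0)
     R1 -= 5·R2  ⇒  (0, 1, 0)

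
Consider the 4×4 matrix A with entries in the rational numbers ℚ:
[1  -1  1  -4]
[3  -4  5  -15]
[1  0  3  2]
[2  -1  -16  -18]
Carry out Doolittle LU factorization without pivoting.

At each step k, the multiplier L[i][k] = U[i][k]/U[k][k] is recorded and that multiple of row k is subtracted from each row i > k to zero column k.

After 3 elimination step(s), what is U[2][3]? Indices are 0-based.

U[2][3] = 3

Step 1: pivot at (0,0) is 1.
  row1 ← row1 − (3)·row0  ⇒  L[1][0]=3, U row1=(0, -1, 2, -3)
  row2 ← row2 − (1)·row0  ⇒  L[2][0]=1, U row2=(0, 1, 2, 6)
  row3 ← row3 − (2)·row0  ⇒  L[3][0]=2, U row3=(0, 1, -18, -10)
Step 2: pivot at (1,1) is -1.
  row2 ← row2 − (-1)·row1  ⇒  L[2][1]=-1, U row2=(0, 0, 4, 3)
  row3 ← row3 − (-1)·row1  ⇒  L[3][1]=-1, U row3=(0, 0, -16, -13)
Step 3: pivot at (2,2) is 4.
  row3 ← row3 − (-4)·row2  ⇒  L[3][2]=-4, U row3=(0, 0, 0, -1)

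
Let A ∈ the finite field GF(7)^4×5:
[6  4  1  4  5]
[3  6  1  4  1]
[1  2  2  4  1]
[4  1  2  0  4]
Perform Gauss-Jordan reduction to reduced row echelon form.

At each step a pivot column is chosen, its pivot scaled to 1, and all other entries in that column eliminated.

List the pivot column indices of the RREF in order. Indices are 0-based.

pivot columns: 0, 1, 2, 3

step 1: normalize row 0 (÷6) = (1, 3, 6, 3, 2)
  row 1: subtract 3×row0 = (0, 4, 4, 2, 2)
  row 2: subtract 1×row0 = (0, 6, 3, 1, 6)
  row 3: subtract 4×row0 = (0, 3, 6, 2, 3)
step 2: normalize row 1 (÷4) = (0, 1, 1, 4, 4)
  row 0: subtract 3×row1 = (1, 0, 3, 5, 4)
  row 2: subtract 6×row1 = (0, 0, 4, 5, 3)
  row 3: subtract 3×row1 = (0, 0, 3, 4, 5)
step 3: normalize row 2 (÷4) = (0, 0, 1, 3, 6)
  row 0: subtract 3×row2 = (1, 0, 0, 3, 0)
  row 1: subtract 1×row2 = (0, 1, 0, 1, 5)
  row 3: subtract 3×row2 = (0, 0, 0, 2, 1)
step 4: normalize row 3 (÷2) = (0, 0, 0, 1, 4)
  row 0: subtract 3×row3 = (1, 0, 0, 0, 2)
  row 1: subtract 1×row3 = (0, 1, 0, 0, 1)
  row 2: subtract 3×row3 = (0, 0, 1, 0, 1)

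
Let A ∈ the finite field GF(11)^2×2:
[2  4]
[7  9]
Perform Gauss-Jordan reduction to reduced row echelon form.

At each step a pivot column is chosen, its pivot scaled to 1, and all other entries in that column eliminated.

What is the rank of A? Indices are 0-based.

[1] R0 /= 2  ⇒  (1, 2)
     R1 -= 7·R0  ⇒  (0, 6)
[2] R1 /= 6  ⇒  (0, 1)
     R0 -= 2·R1  ⇒  (1, 0)

rank = 2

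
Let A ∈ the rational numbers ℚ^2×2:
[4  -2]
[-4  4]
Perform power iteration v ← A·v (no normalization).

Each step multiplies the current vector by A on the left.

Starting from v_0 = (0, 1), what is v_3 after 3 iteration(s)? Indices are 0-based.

v_0 = (0, 1).
v_1 = A·v_0 = (-2, 4).
v_2 = A·v_1 = (-16, 24).
v_3 = A·v_2 = (-112, 160).

v_3 = (-112, 160)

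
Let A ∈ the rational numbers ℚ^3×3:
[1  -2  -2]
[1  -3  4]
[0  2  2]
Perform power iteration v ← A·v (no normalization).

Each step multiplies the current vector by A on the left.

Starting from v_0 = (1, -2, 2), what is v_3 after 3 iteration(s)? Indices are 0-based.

v_0 = (1, -2, 2).
v_1 = A·v_0 = (1, 15, 0).
v_2 = A·v_1 = (-29, -44, 30).
v_3 = A·v_2 = (-1, 223, -28).

v_3 = (-1, 223, -28)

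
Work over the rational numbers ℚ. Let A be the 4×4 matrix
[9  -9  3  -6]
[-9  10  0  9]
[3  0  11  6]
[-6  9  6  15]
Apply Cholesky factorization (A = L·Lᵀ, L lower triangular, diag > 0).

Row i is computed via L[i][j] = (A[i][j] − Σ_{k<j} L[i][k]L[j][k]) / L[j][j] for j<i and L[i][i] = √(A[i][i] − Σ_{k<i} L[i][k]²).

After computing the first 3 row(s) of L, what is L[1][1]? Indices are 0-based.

L[1][1] = 1

Step 1: L[0][0] = √(9) = 3.
  L[1][0] = (-9) / L[0][0] = -3.
Step 2: L[1][1] = √(1) = 1.
  L[2][0] = (3) / L[0][0] = 1.
  L[2][1] = (3) / L[1][1] = 3.
Step 3: L[2][2] = √(1) = 1.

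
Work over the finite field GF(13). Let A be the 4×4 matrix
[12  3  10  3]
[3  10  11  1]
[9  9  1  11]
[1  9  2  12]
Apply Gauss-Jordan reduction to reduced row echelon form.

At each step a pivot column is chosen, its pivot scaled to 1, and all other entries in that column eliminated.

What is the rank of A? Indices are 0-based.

step 1: normalize row 0 (÷12) = (1, 10, 3, 10)
  row 1: subtract 3×row0 = (0, 6, 2, 10)
  row 2: subtract 9×row0 = (0, 10, 0, 12)
  row 3: subtract 1×row0 = (0, 12, 12, 2)
step 2: normalize row 1 (÷6) = (0, 1, 9, 6)
  row 0: subtract 10×row1 = (1, 0, 4, 2)
  row 2: subtract 10×row1 = (0, 0, 1, 4)
  row 3: subtract 12×row1 = (0, 0, 8, 8)
step 3: normalize row 2 (÷1) = (0, 0, 1, 4)
  row 0: subtract 4×row2 = (1, 0, 0, 12)
  row 1: subtract 9×row2 = (0, 1, 0, 9)
  row 3: subtract 8×row2 = (0, 0, 0, 2)
step 4: normalize row 3 (÷2) = (0, 0, 0, 1)
  row 0: subtract 12×row3 = (1, 0, 0, 0)
  row 1: subtract 9×row3 = (0, 1, 0, 0)
  row 2: subtract 4×row3 = (0, 0, 1, 0)

rank = 4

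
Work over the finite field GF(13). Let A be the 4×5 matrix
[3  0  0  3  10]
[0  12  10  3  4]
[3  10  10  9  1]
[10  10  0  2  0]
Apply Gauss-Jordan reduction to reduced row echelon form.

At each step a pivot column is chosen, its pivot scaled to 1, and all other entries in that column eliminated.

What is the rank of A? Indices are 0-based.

step 1: normalize row 0 (÷3) = (1, 0, 0, 1, 12)
  row 2: subtract 3×row0 = (0, 10, 10, 6, 4)
  row 3: subtract 10×row0 = (0, 10, 0, 5, 10)
step 2: normalize row 1 (÷12) = (0, 1, 3, 10, 9)
  row 2: subtract 10×row1 = (0, 0, 6, 10, 5)
  row 3: subtract 10×row1 = (0, 0, 9, 9, 11)
step 3: normalize row 2 (÷6) = (0, 0, 1, 6, 3)
  row 1: subtract 3×row2 = (0, 1, 0, 5, 0)
  row 3: subtract 9×row2 = (0, 0, 0, 7, 10)
step 4: normalize row 3 (÷7) = (0, 0, 0, 1, 7)
  row 0: subtract 1×row3 = (1, 0, 0, 0, 5)
  row 1: subtract 5×row3 = (0, 1, 0, 0, 4)
  row 2: subtract 6×row3 = (0, 0, 1, 0, 0)

rank = 4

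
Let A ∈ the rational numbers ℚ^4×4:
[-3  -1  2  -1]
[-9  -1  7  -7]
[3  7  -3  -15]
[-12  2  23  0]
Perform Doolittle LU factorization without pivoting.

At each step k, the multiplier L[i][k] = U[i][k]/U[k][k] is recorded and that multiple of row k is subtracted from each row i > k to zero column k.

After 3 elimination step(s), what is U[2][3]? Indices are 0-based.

Step 1: pivot at (0,0) is -3.
  row1 ← row1 − (3)·row0  ⇒  L[1][0]=3, U row1=(0, 2, 1, -4)
  row2 ← row2 − (-1)·row0  ⇒  L[2][0]=-1, U row2=(0, 6, -1, -16)
  row3 ← row3 − (4)·row0  ⇒  L[3][0]=4, U row3=(0, 6, 15, 4)
Step 2: pivot at (1,1) is 2.
  row2 ← row2 − (3)·row1  ⇒  L[2][1]=3, U row2=(0, 0, -4, -4)
  row3 ← row3 − (3)·row1  ⇒  L[3][1]=3, U row3=(0, 0, 12, 16)
Step 3: pivot at (2,2) is -4.
  row3 ← row3 − (-3)·row2  ⇒  L[3][2]=-3, U row3=(0, 0, 0, 4)

U[2][3] = -4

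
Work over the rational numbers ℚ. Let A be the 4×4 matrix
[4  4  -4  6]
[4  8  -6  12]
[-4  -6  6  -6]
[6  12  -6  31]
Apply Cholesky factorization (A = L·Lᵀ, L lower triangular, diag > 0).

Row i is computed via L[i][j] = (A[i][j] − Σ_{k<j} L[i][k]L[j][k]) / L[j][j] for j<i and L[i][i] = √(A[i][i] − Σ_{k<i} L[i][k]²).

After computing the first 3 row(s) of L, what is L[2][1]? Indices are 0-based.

L[2][1] = -1

Step 1: L[0][0] = √(4) = 2.
  L[1][0] = (4) / L[0][0] = 2.
Step 2: L[1][1] = √(4) = 2.
  L[2][0] = (-4) / L[0][0] = -2.
  L[2][1] = (-2) / L[1][1] = -1.
Step 3: L[2][2] = √(1) = 1.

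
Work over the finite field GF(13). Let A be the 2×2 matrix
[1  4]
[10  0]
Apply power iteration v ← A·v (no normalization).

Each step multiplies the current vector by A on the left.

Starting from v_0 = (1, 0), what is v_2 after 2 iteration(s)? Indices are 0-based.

v_2 = (2, 10)

v_0 = (1, 0).
v_1 = A·v_0 = (1, 10).
v_2 = A·v_1 = (2, 10).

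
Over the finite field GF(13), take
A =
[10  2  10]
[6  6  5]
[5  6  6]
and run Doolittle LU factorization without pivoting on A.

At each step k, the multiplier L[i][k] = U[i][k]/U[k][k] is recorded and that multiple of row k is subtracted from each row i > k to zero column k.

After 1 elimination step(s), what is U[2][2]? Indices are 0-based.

k=0: U[0][0]=10
  eliminate (1,0): mult=11, new row 1: (0, 10, 12); set L[1][0]=11
  eliminate (2,0): mult=7, new row 2: (0, 5, 1); set L[2][0]=7

U[2][2] = 1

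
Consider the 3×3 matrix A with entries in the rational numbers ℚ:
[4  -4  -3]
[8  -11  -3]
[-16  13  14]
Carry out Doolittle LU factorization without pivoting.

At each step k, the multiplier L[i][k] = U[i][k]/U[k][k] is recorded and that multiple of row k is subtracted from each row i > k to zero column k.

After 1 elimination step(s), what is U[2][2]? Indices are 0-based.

Step 1: pivot at (0,0) is 4.
  row1 ← row1 − (2)·row0  ⇒  L[1][0]=2, U row1=(0, -3, 3)
  row2 ← row2 − (-4)·row0  ⇒  L[2][0]=-4, U row2=(0, -3, 2)

U[2][2] = 2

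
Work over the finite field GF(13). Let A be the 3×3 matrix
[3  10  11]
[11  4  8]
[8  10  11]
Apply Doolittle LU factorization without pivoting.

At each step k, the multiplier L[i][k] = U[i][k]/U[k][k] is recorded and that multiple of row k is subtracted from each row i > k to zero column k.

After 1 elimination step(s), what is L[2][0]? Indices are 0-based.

L[2][0] = 7

Step 1: pivot at (0,0) is 3.
  row1 ← row1 − (8)·row0  ⇒  L[1][0]=8, U row1=(0, 2, 11)
  row2 ← row2 − (7)·row0  ⇒  L[2][0]=7, U row2=(0, 5, 12)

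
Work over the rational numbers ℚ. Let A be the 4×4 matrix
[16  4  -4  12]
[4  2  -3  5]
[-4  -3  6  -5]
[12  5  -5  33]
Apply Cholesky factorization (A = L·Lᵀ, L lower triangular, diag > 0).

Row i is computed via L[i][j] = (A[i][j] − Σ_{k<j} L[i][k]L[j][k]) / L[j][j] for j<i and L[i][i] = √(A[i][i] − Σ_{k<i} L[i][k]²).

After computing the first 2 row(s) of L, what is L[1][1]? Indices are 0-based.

Step 1: L[0][0] = √(16) = 4.
  L[1][0] = (4) / L[0][0] = 1.
Step 2: L[1][1] = √(1) = 1.

L[1][1] = 1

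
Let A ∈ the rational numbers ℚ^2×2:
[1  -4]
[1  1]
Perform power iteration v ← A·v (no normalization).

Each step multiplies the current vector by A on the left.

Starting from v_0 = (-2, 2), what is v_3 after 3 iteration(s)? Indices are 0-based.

v_3 = (30, -20)

v_0 = (-2, 2).
v_1 = A·v_0 = (-10, 0).
v_2 = A·v_1 = (-10, -10).
v_3 = A·v_2 = (30, -20).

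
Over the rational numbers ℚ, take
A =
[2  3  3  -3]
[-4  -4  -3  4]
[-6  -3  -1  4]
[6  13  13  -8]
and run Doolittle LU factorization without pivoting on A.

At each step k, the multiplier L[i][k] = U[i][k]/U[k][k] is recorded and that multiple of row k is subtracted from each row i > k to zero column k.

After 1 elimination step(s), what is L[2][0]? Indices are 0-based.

L[2][0] = -3

k=0: U[0][0]=2
  eliminate (1,0): mult=-2, new row 1: (0, 2, 3, -2); set L[1][0]=-2
  eliminate (2,0): mult=-3, new row 2: (0, 6, 8, -5); set L[2][0]=-3
  eliminate (3,0): mult=3, new row 3: (0, 4, 4, 1); set L[3][0]=3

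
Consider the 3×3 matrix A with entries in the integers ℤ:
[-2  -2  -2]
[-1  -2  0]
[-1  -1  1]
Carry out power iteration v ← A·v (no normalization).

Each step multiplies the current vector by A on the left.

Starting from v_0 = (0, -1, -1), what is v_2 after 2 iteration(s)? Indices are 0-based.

v_2 = (-12, -8, -6)

v_0 = (0, -1, -1).
v_1 = A·v_0 = (4, 2, 0).
v_2 = A·v_1 = (-12, -8, -6).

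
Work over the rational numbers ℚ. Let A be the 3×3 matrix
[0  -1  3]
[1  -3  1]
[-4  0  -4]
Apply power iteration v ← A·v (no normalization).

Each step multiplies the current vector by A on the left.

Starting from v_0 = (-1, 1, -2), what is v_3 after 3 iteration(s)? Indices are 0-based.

v_3 = (-83, -47, -88)

v_0 = (-1, 1, -2).
v_1 = A·v_0 = (-7, -6, 12).
v_2 = A·v_1 = (42, 23, -20).
v_3 = A·v_2 = (-83, -47, -88).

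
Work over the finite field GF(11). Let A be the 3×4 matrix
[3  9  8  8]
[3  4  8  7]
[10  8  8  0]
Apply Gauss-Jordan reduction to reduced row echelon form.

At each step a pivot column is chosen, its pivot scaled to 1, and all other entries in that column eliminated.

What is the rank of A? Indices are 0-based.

step 1: normalize row 0 (÷3) = (1, 3, 10, 10)
  row 1: subtract 3×row0 = (0, 6, 0, 10)
  row 2: subtract 10×row0 = (0, 0, 7, 10)
step 2: normalize row 1 (÷6) = (0, 1, 0, 9)
  row 0: subtract 3×row1 = (1, 0, 10, 5)
step 3: normalize row 2 (÷7) = (0, 0, 1, 3)
  row 0: subtract 10×row2 = (1, 0, 0, 8)

rank = 3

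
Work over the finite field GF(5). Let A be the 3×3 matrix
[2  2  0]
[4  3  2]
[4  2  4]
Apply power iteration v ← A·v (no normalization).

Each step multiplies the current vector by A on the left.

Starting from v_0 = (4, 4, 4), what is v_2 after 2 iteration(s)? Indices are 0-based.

v_0 = (4, 4, 4).
v_1 = A·v_0 = (1, 1, 0).
v_2 = A·v_1 = (4, 2, 1).

v_2 = (4, 2, 1)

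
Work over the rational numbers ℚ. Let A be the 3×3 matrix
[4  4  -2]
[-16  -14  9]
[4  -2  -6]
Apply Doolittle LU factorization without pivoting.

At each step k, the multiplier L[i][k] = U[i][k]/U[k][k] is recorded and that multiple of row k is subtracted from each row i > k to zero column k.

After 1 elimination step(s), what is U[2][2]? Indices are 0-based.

U[2][2] = -4

k=0: U[0][0]=4
  eliminate (1,0): mult=-4, new row 1: (0, 2, 1); set L[1][0]=-4
  eliminate (2,0): mult=1, new row 2: (0, -6, -4); set L[2][0]=1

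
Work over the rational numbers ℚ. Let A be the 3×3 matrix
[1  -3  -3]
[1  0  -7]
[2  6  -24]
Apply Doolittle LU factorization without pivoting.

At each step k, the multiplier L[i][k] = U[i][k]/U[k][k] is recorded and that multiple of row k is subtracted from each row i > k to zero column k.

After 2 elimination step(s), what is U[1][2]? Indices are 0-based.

[col 0] pivot 1
  R1 -= 1*R0 → (0, 3, -4)  (L[1][0] := 1)
  R2 -= 2*R0 → (0, 12, -18)  (L[2][0] := 2)
[col 1] pivot 3
  R2 -= 4*R1 → (0, 0, -2)  (L[2][1] := 4)

U[1][2] = -4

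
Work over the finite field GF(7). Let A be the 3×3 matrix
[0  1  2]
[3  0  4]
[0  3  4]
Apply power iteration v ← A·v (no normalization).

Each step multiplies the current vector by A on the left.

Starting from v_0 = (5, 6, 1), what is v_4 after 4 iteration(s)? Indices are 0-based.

v_0 = (5, 6, 1).
v_1 = A·v_0 = (1, 5, 1).
v_2 = A·v_1 = (0, 0, 5).
v_3 = A·v_2 = (3, 6, 6).
v_4 = A·v_3 = (4, 5, 0).

v_4 = (4, 5, 0)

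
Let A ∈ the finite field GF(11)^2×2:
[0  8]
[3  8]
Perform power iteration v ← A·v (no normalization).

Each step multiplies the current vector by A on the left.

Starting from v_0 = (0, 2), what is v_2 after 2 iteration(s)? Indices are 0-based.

v_0 = (0, 2).
v_1 = A·v_0 = (5, 5).
v_2 = A·v_1 = (7, 0).

v_2 = (7, 0)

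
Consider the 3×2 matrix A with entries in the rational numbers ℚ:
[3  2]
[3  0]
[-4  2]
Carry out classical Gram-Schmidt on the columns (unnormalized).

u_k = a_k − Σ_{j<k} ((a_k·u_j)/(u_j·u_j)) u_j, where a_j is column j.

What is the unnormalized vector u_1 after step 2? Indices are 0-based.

Step 1: u_0 = a_0 = (3, 3, -4).
Step 2: u_1 = a_1 − (-1/17)·u_0 = (37/17, 3/17, 30/17).

u_1 = (37/17, 3/17, 30/17)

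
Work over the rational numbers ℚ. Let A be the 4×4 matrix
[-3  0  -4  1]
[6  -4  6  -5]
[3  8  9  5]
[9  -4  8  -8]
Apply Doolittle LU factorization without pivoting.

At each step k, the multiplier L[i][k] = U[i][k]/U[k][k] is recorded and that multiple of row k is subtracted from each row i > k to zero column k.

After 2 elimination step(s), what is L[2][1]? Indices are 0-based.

[col 0] pivot -3
  R1 -= -2*R0 → (0, -4, -2, -3)  (L[1][0] := -2)
  R2 -= -1*R0 → (0, 8, 5, 6)  (L[2][0] := -1)
  R3 -= -3*R0 → (0, -4, -4, -5)  (L[3][0] := -3)
[col 1] pivot -4
  R2 -= -2*R1 → (0, 0, 1, 0)  (L[2][1] := -2)
  R3 -= 1*R1 → (0, 0, -2, -2)  (L[3][1] := 1)

L[2][1] = -2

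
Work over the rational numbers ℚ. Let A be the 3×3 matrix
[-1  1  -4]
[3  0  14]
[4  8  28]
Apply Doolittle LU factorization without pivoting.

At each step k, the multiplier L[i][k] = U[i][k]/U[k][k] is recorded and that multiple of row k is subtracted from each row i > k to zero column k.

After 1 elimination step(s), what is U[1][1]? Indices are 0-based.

U[1][1] = 3

[col 0] pivot -1
  R1 -= -3*R0 → (0, 3, 2)  (L[1][0] := -3)
  R2 -= -4*R0 → (0, 12, 12)  (L[2][0] := -4)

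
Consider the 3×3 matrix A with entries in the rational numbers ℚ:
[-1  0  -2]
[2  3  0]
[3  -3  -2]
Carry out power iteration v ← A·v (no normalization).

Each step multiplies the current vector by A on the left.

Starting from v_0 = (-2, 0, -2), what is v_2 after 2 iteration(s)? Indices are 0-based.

v_0 = (-2, 0, -2).
v_1 = A·v_0 = (6, -4, -2).
v_2 = A·v_1 = (-2, 0, 34).

v_2 = (-2, 0, 34)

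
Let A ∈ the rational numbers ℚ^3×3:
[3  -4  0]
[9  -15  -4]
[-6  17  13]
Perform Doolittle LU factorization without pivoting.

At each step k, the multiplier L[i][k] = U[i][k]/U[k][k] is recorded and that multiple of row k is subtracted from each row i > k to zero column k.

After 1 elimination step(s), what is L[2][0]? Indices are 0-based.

[col 0] pivot 3
  R1 -= 3*R0 → (0, -3, -4)  (L[1][0] := 3)
  R2 -= -2*R0 → (0, 9, 13)  (L[2][0] := -2)

L[2][0] = -2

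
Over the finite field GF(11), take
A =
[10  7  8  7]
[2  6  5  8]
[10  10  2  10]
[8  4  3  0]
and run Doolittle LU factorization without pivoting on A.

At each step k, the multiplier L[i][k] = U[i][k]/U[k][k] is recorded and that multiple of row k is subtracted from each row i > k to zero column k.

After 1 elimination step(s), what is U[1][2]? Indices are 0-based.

k=0: U[0][0]=10
  eliminate (1,0): mult=9, new row 1: (0, 9, 10, 0); set L[1][0]=9
  eliminate (2,0): mult=1, new row 2: (0, 3, 5, 3); set L[2][0]=1
  eliminate (3,0): mult=3, new row 3: (0, 5, 1, 1); set L[3][0]=3

U[1][2] = 10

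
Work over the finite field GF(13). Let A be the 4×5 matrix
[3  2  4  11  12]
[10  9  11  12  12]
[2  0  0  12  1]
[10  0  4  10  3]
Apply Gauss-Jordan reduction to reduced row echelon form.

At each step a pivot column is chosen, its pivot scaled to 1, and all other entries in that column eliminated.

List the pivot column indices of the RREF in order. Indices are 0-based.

pivot columns: 0, 1, 2, 4

step 1: normalize row 0 (÷3) = (1, 5, 10, 8, 4)
  row 1: subtract 10×row0 = (0, 11, 2, 10, 11)
  row 2: subtract 2×row0 = (0, 3, 6, 9, 6)
  row 3: subtract 10×row0 = (0, 2, 8, 8, 2)
step 2: normalize row 1 (÷11) = (0, 1, 12, 8, 1)
  row 0: subtract 5×row1 = (1, 0, 2, 7, 12)
  row 2: subtract 3×row1 = (0, 0, 9, 11, 3)
  row 3: subtract 2×row1 = (0, 0, 10, 5, 0)
step 3: normalize row 2 (÷9) = (0, 0, 1, 7, 9)
  row 0: subtract 2×row2 = (1, 0, 0, 6, 7)
  row 1: subtract 12×row2 = (0, 1, 0, 2, 10)
  row 3: subtract 10×row2 = (0, 0, 0, 0, 1)
skip col 3 (zero from row 3)
step 4: normalize row 3 (÷1) = (0, 0, 0, 0, 1)
  row 0: subtract 7×row3 = (1, 0, 0, 6, 0)
  row 1: subtract 10×row3 = (0, 1, 0, 2, 0)
  row 2: subtract 9×row3 = (0, 0, 1, 7, 0)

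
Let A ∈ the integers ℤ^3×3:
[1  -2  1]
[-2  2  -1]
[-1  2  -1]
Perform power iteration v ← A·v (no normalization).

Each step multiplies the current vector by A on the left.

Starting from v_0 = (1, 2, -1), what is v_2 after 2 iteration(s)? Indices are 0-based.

v_2 = (-6, 10, 6)

v_0 = (1, 2, -1).
v_1 = A·v_0 = (-4, 3, 4).
v_2 = A·v_1 = (-6, 10, 6).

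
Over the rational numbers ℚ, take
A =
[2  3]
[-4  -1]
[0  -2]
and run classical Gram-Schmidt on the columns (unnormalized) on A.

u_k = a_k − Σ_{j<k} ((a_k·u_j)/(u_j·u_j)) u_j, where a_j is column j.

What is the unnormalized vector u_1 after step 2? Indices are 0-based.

Step 1: u_0 = a_0 = (2, -4, 0).
Step 2: u_1 = a_1 − (1/2)·u_0 = (2, 1, -2).

u_1 = (2, 1, -2)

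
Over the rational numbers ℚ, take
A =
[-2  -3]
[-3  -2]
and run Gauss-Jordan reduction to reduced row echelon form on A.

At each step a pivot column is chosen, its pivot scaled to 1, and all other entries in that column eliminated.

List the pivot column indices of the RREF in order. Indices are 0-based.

pivot columns: 0, 1

[1] R0 /= -2  ⇒  (1, 3/2)
     R1 -= -3·R0  ⇒  (0, 5/2)
[2] R1 /= 5/2  ⇒  (0, 1)
     R0 -= 3/2·R1  ⇒  (1, 0)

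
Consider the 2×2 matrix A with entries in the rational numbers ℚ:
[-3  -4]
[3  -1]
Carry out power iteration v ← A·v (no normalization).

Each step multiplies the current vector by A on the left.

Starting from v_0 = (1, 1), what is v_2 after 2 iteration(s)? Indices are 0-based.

v_2 = (13, -23)

v_0 = (1, 1).
v_1 = A·v_0 = (-7, 2).
v_2 = A·v_1 = (13, -23).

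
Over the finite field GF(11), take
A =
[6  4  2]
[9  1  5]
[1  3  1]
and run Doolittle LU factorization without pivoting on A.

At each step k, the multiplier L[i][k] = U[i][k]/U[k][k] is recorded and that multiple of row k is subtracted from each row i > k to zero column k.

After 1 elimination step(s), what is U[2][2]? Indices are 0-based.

U[2][2] = 8

k=0: U[0][0]=6
  eliminate (1,0): mult=7, new row 1: (0, 6, 2); set L[1][0]=7
  eliminate (2,0): mult=2, new row 2: (0, 6, 8); set L[2][0]=2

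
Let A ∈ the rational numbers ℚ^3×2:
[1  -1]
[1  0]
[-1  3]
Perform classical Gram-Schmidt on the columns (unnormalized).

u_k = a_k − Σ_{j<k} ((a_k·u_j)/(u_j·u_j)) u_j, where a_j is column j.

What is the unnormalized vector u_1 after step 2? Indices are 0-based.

Step 1: u_0 = a_0 = (1, 1, -1).
Step 2: u_1 = a_1 − (-4/3)·u_0 = (1/3, 4/3, 5/3).

u_1 = (1/3, 4/3, 5/3)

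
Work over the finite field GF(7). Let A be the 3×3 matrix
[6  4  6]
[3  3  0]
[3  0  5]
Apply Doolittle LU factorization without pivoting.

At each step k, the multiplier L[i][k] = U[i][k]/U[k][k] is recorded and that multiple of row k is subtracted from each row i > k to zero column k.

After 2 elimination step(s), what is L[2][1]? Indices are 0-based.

L[2][1] = 5

Step 1: pivot at (0,0) is 6.
  row1 ← row1 − (4)·row0  ⇒  L[1][0]=4, U row1=(0, 1, 4)
  row2 ← row2 − (4)·row0  ⇒  L[2][0]=4, U row2=(0, 5, 2)
Step 2: pivot at (1,1) is 1.
  row2 ← row2 − (5)·row1  ⇒  L[2][1]=5, U row2=(0, 0, 3)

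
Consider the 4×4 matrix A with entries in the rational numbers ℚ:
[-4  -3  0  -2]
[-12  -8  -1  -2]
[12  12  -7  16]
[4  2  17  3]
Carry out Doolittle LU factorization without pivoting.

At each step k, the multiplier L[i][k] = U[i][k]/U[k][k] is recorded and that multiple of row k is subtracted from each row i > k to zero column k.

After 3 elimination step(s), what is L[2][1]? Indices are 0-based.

k=0: U[0][0]=-4
  eliminate (1,0): mult=3, new row 1: (0, 1, -1, 4); set L[1][0]=3
  eliminate (2,0): mult=-3, new row 2: (0, 3, -7, 10); set L[2][0]=-3
  eliminate (3,0): mult=-1, new row 3: (0, -1, 17, 1); set L[3][0]=-1
k=1: U[1][1]=1
  eliminate (2,1): mult=3, new row 2: (0, 0, -4, -2); set L[2][1]=3
  eliminate (3,1): mult=-1, new row 3: (0, 0, 16, 5); set L[3][1]=-1
k=2: U[2][2]=-4
  eliminate (3,2): mult=-4, new row 3: (0, 0, 0, -3); set L[3][2]=-4

L[2][1] = 3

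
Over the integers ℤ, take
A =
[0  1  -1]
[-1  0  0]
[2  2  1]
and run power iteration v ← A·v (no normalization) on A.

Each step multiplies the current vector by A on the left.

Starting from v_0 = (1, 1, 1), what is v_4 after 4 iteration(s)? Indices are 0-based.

v_0 = (1, 1, 1).
v_1 = A·v_0 = (0, -1, 5).
v_2 = A·v_1 = (-6, 0, 3).
v_3 = A·v_2 = (-3, 6, -9).
v_4 = A·v_3 = (15, 3, -3).

v_4 = (15, 3, -3)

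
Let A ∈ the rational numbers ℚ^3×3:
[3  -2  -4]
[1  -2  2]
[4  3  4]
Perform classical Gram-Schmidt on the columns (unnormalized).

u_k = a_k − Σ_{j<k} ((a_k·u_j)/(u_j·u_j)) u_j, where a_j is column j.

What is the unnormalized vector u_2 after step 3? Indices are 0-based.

Step 1: u_0 = a_0 = (3, 1, 4).
Step 2: u_1 = a_1 − (2/13)·u_0 = (-32/13, -28/13, 31/13).
Step 3: u_2 = a_2 − (3/13)·u_0 − (196/213)·u_1 = (-517/213, 799/213, 188/213).

u_2 = (-517/213, 799/213, 188/213)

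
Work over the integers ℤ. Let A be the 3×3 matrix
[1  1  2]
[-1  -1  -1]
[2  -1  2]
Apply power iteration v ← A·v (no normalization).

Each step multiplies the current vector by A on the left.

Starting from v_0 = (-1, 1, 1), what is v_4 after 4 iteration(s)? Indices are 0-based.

v_4 = (11, -7, 20)

v_0 = (-1, 1, 1).
v_1 = A·v_0 = (2, -1, -1).
v_2 = A·v_1 = (-1, 0, 3).
v_3 = A·v_2 = (5, -2, 4).
v_4 = A·v_3 = (11, -7, 20).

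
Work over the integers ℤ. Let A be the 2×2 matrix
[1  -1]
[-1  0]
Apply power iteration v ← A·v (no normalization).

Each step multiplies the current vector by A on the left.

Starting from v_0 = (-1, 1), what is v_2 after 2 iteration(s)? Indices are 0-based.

v_0 = (-1, 1).
v_1 = A·v_0 = (-2, 1).
v_2 = A·v_1 = (-3, 2).

v_2 = (-3, 2)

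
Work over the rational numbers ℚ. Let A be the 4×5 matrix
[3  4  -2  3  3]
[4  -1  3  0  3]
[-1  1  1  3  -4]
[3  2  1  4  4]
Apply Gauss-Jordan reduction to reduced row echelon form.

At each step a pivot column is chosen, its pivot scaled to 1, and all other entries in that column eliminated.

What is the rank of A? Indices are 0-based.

pivot(0,0)=3: scale R0 → (1, 4/3, -2/3, 1, 1)
  clear (1,0): R1 −= (4)R0 → (0, -19/3, 17/3, -4, -1)
  clear (2,0): R2 −= (-1)R0 → (0, 7/3, 1/3, 4, -3)
  clear (3,0): R3 −= (3)R0 → (0, -2, 3, 1, 1)
pivot(1,1)=-19/3: scale R1 → (0, 1, -17/19, 12/19, 3/19)
  clear (0,1): R0 −= (4/3)R1 → (1, 0, 10/19, 3/19, 15/19)
  clear (2,1): R2 −= (7/3)R1 → (0, 0, 46/19, 48/19, -64/19)
  clear (3,1): R3 −= (-2)R1 → (0, 0, 23/19, 43/19, 25/19)
pivot(2,2)=46/19: scale R2 → (0, 0, 1, 24/23, -32/23)
  clear (0,2): R0 −= (10/19)R2 → (1, 0, 0, -9/23, 35/23)
  clear (1,2): R1 −= (-17/19)R2 → (0, 1, 0, 36/23, -25/23)
  clear (3,2): R3 −= (23/19)R2 → (0, 0, 0, 1, 3)
pivot(3,3)=1: scale R3 → (0, 0, 0, 1, 3)
  clear (0,3): R0 −= (-9/23)R3 → (1, 0, 0, 0, 62/23)
  clear (1,3): R1 −= (36/23)R3 → (0, 1, 0, 0, -133/23)
  clear (2,3): R2 −= (24/23)R3 → (0, 0, 1, 0, -104/23)

rank = 4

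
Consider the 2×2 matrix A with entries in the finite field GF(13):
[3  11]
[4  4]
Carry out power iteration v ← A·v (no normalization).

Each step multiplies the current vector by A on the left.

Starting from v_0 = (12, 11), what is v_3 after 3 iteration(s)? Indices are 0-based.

v_3 = (0, 10)

v_0 = (12, 11).
v_1 = A·v_0 = (1, 1).
v_2 = A·v_1 = (1, 8).
v_3 = A·v_2 = (0, 10).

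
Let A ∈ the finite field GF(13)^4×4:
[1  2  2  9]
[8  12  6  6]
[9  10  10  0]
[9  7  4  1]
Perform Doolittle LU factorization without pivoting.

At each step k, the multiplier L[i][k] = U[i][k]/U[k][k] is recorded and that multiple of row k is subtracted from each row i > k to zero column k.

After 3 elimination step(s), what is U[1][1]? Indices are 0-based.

k=0: U[0][0]=1
  eliminate (1,0): mult=8, new row 1: (0, 9, 3, 12); set L[1][0]=8
  eliminate (2,0): mult=9, new row 2: (0, 5, 5, 10); set L[2][0]=9
  eliminate (3,0): mult=9, new row 3: (0, 2, 12, 11); set L[3][0]=9
k=1: U[1][1]=9
  eliminate (2,1): mult=2, new row 2: (0, 0, 12, 12); set L[2][1]=2
  eliminate (3,1): mult=6, new row 3: (0, 0, 7, 4); set L[3][1]=6
k=2: U[2][2]=12
  eliminate (3,2): mult=6, new row 3: (0, 0, 0, 10); set L[3][2]=6

U[1][1] = 9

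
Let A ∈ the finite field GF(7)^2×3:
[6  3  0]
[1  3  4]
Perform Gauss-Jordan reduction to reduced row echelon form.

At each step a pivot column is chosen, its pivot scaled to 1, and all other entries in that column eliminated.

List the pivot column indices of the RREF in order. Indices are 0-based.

step 1: normalize row 0 (÷6) = (1, 4, 0)
  row 1: subtract 1×row0 = (0, 6, 4)
step 2: normalize row 1 (÷6) = (0, 1, 3)
  row 0: subtract 4×row1 = (1, 0, 2)

pivot columns: 0, 1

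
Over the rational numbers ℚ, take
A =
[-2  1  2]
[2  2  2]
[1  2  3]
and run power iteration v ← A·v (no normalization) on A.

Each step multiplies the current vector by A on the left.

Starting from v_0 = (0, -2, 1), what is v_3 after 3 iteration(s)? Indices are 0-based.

v_0 = (0, -2, 1).
v_1 = A·v_0 = (0, -2, -1).
v_2 = A·v_1 = (-4, -6, -7).
v_3 = A·v_2 = (-12, -34, -37).

v_3 = (-12, -34, -37)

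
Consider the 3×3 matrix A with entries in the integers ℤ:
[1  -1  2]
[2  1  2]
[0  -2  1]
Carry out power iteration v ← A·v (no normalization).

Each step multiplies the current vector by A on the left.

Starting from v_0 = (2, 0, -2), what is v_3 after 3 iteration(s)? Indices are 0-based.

v_0 = (2, 0, -2).
v_1 = A·v_0 = (-2, 0, -2).
v_2 = A·v_1 = (-6, -8, -2).
v_3 = A·v_2 = (-2, -24, 14).

v_3 = (-2, -24, 14)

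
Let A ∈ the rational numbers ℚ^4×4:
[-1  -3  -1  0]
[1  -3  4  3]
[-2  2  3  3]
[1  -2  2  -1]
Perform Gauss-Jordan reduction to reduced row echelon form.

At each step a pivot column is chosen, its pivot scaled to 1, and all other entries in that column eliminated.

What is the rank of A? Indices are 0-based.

rank = 4

[1] R0 /= -1  ⇒  (1, 3, 1, 0)
     R1 -= 1·R0  ⇒  (0, -6, 3, 3)
     R2 -= -2·R0  ⇒  (0, 8, 5, 3)
     R3 -= 1·R0  ⇒  (0, -5, 1, -1)
[2] R1 /= -6  ⇒  (0, 1, -1/2, -1/2)
     R0 -= 3·R1  ⇒  (1, 0, 5/2, 3/2)
     R2 -= 8·R1  ⇒  (0, 0, 9, 7)
     R3 -= -5·R1  ⇒  (0, 0, -3/2, -7/2)
[3] R2 /= 9  ⇒  (0, 0, 1, 7/9)
     R0 -= 5/2·R2  ⇒  (1, 0, 0, -4/9)
     R1 -= -1/2·R2  ⇒  (0, 1, 0, -1/9)
     R3 -= -3/2·R2  ⇒  (0, 0, 0, -7/3)
[4] R3 /= -7/3  ⇒  (0, 0, 0, 1)
     R0 -= -4/9·R3  ⇒  (1, 0, 0, 0)
     R1 -= -1/9·R3  ⇒  (0, 1, 0, 0)
     R2 -= 7/9·R3  ⇒  (0, 0, 1, 0)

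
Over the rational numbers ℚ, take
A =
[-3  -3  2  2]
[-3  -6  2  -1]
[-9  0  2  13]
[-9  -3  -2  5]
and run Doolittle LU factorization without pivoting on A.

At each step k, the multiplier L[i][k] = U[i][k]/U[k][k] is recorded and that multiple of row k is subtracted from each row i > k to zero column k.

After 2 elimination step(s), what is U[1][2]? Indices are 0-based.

U[1][2] = 0

k=0: U[0][0]=-3
  eliminate (1,0): mult=1, new row 1: (0, -3, 0, -3); set L[1][0]=1
  eliminate (2,0): mult=3, new row 2: (0, 9, -4, 7); set L[2][0]=3
  eliminate (3,0): mult=3, new row 3: (0, 6, -8, -1); set L[3][0]=3
k=1: U[1][1]=-3
  eliminate (2,1): mult=-3, new row 2: (0, 0, -4, -2); set L[2][1]=-3
  eliminate (3,1): mult=-2, new row 3: (0, 0, -8, -7); set L[3][1]=-2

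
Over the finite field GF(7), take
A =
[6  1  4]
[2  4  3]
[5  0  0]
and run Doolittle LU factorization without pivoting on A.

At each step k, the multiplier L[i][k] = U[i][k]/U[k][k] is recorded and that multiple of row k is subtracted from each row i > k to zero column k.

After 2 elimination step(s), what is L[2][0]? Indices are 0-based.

Step 1: pivot at (0,0) is 6.
  row1 ← row1 − (5)·row0  ⇒  L[1][0]=5, U row1=(0, 6, 4)
  row2 ← row2 − (2)·row0  ⇒  L[2][0]=2, U row2=(0, 5, 6)
Step 2: pivot at (1,1) is 6.
  row2 ← row2 − (2)·row1  ⇒  L[2][1]=2, U row2=(0, 0, 5)

L[2][0] = 2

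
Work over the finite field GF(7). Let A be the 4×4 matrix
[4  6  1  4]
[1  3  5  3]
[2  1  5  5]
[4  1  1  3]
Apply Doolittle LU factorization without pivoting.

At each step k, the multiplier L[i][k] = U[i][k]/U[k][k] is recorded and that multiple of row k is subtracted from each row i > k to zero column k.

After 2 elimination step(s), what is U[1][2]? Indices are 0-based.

Step 1: pivot at (0,0) is 4.
  row1 ← row1 − (2)·row0  ⇒  L[1][0]=2, U row1=(0, 5, 3, 2)
  row2 ← row2 − (4)·row0  ⇒  L[2][0]=4, U row2=(0, 5, 1, 3)
  row3 ← row3 − (1)·row0  ⇒  L[3][0]=1, U row3=(0, 2, 0, 6)
Step 2: pivot at (1,1) is 5.
  row2 ← row2 − (1)·row1  ⇒  L[2][1]=1, U row2=(0, 0, 5, 1)
  row3 ← row3 − (6)·row1  ⇒  L[3][1]=6, U row3=(0, 0, 3, 1)

U[1][2] = 3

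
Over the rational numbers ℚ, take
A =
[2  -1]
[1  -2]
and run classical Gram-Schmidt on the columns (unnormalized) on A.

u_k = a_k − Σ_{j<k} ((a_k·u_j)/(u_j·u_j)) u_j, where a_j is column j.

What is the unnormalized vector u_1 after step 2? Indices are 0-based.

u_1 = (3/5, -6/5)

Step 1: u_0 = a_0 = (2, 1).
Step 2: u_1 = a_1 − (-4/5)·u_0 = (3/5, -6/5).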